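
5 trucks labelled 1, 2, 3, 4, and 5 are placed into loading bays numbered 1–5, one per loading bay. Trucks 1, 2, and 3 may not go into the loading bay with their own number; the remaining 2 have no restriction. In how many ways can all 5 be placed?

64

Let Aᵢ (for i ∈ {1, 2, 3}) be the placements that put truck i in its forbidden loading bay. Any j of these fix j positions, leaving (5−j)! ways to fill the rest, and there are C(3,j) ways to pick which j.
By inclusion–exclusion, the number of valid placements is Σ_{j=0}^{3} (−1)^j C(3,j)·(5−j)!.
Computing: 120 − 72 + 18 − 2 = 64.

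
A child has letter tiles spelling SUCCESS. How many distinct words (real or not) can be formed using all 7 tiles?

420

Letter multiplicities in SUCCESS: C×2, E×1, S×3, U×1.
The number of distinct arrangements is 7!/(3!·2!) = 5040/12 = 420.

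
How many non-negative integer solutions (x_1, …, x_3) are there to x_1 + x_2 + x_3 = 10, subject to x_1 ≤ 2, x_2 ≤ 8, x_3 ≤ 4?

12

Ignoring the caps, the number of non-negative solutions to x_1+…+x_3 = 10 is C(12,2) = 66.
Subtract solutions that violate a single cap (substitute x_i' = x_i − (cap_i+1)): x_1 ≥ 3 gives C(9,2) = 36; x_2 ≥ 9 gives C(3,2) = 3; x_3 ≥ 5 gives C(7,2) = 21. Together 60.
Add back pairs where two caps are both exceeded: 0 + 6 + 0 = 6.
By inclusion–exclusion the count is 66 − 60 + 6 = 12.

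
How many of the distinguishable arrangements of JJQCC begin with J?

With the first slot taken by J, it remains to arrange the other 4 letters (JQCC).
Those 4 letters have C appearing twice, giving (4)!/(2!) = 12.

12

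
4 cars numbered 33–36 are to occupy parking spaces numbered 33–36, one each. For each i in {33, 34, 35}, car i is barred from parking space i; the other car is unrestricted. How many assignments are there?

11

Let Aᵢ (for i ∈ {33, 34, 35}) be the placements that put car i in its forbidden parking space. Any j of these fix j positions, leaving (4−j)! ways to fill the rest, and there are C(3,j) ways to pick which j.
By inclusion–exclusion, the number of valid placements is Σ_{j=0}^{3} (−1)^j C(3,j)·(4−j)!.
Computing: 24 − 18 + 6 − 1 = 11.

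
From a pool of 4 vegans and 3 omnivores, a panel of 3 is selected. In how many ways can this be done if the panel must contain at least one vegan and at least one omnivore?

Unrestricted: C(7,3) = 35 ways to pick any 3 of the 7.
Selections missing a whole group: no vegans → C(3,3) = 1; no omnivores → C(4,3) = 4.
Both groups omitted at once is impossible, so 35 − 5 = 30.

30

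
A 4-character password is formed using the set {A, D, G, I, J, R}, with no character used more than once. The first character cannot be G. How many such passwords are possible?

300

The first character has 6−1 = 5 choices (anything except G).
The remaining 3 characters are filled from the other 5 symbols without repetition: 5 × 4 × 3 = 60.
Total: 5 × 60 = 300.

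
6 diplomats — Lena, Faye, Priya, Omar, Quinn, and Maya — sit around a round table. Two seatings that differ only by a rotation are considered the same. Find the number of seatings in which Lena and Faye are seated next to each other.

Treat {Lena, Faye} as one unit (2 internal orders) and seat the resulting 5 units around the table: (4)! circular arrangements.
So 2 × (4)! = 2 × 24 = 48.

48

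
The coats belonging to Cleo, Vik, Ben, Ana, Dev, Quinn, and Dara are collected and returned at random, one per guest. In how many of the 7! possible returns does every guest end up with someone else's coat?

Let Aᵢ be the assignments in which guest i gets their own coat. We want the size of the complement of A₁∪…∪A_7.
By inclusion–exclusion this is Σ_{j=0}^{7} (−1)^j C(7,j)·(7−j)!.
Computing: 5040 − 5040 + 2520 − 840 + 210 − 42 + 7 − 1 = 1854.

1854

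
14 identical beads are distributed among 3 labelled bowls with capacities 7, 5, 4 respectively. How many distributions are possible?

6

Without the upper bounds there are C(16,2) = 120 ways to split 14 among 3 bowls.
Subtract solutions that violate a single cap (substitute x_i' = x_i − (cap_i+1)): x_1 ≥ 8 gives C(8,2) = 28; x_2 ≥ 6 gives C(10,2) = 45; x_3 ≥ 5 gives C(11,2) = 55. Together 128.
Add back pairs where two caps are both exceeded: 1 + 3 + 10 = 14.
By inclusion–exclusion the count is 120 − 128 + 14 = 6.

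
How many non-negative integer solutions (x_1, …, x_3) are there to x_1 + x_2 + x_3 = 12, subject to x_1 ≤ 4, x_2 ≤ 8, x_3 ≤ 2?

By stars and bars, unrestricted non-negative solutions to x_1+…+x_3 = 12 number C(12+2,2) = 91.
Subtract solutions that violate a single cap (substitute x_i' = x_i − (cap_i+1)): x_1 ≥ 5 gives C(9,2) = 36; x_2 ≥ 9 gives C(5,2) = 10; x_3 ≥ 3 gives C(11,2) = 55. Together 101.
Add back pairs where two caps are both exceeded: 0 + 15 + 1 = 16.
By inclusion–exclusion the count is 91 − 101 + 16 = 6.

6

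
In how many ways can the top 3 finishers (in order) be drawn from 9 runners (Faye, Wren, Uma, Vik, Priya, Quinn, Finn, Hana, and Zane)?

504

There are 9 choices for 1st place, 8 for 2nd, and 7 for 3rd.
That gives 9 × 8 × 7 = 504.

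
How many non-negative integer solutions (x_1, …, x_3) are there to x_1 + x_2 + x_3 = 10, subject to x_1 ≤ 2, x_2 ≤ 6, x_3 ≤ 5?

Ignoring the caps, the number of non-negative solutions to x_1+…+x_3 = 10 is C(12,2) = 66.
Subtract solutions that violate a single cap (substitute x_i' = x_i − (cap_i+1)): x_1 ≥ 3 gives C(9,2) = 36; x_2 ≥ 7 gives C(5,2) = 10; x_3 ≥ 6 gives C(6,2) = 15. Together 61.
Add back pairs where two caps are both exceeded: 1 + 3 + 0 = 4.
By inclusion–exclusion the count is 66 − 61 + 4 = 9.

9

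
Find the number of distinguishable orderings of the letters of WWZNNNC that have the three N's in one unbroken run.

Treat the 3 copies of N as a single block. The multiset to arrange is then {NNN, C, W, W, Z}, 5 items in all.
That gives (5)!/(2!) = 60 arrangements.

60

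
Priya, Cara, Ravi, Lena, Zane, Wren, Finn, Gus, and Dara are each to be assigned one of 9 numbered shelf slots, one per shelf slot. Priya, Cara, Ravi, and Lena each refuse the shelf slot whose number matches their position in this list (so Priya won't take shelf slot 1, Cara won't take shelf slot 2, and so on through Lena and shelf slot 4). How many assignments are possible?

Let Aᵢ (for 1 ≤ i ≤ 4) be the placements that put person i in their forbidden shelf slot. Any j of these fix j positions, leaving (9−j)! ways to fill the rest, and there are C(4,j) ways to pick which j.
By inclusion–exclusion, the number of valid placements is Σ_{j=0}^{4} (−1)^j C(4,j)·(9−j)!.
Computing: 362880 − 161280 + 30240 − 2880 + 120 = 229080.

229080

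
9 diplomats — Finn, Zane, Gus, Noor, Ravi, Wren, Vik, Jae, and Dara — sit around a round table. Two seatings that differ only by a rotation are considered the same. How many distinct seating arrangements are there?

40320

Fix one person's seat to break rotational symmetry; the remaining 8 people can be arranged in (8)! = 40320 ways.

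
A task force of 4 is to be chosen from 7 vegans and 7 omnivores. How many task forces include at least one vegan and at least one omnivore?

931

Unrestricted: C(14,4) = 1001 ways to pick any 4 of the 14.
Selections missing a whole group: no vegans → C(7,4) = 35; no omnivores → C(7,4) = 35.
Both groups omitted at once is impossible, so 1001 − 70 = 931.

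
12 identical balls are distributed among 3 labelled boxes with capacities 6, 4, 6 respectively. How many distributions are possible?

By stars and bars, unrestricted non-negative solutions to x_1+…+x_3 = 12 number C(12+2,2) = 91.
Subtract solutions that violate a single cap (substitute x_i' = x_i − (cap_i+1)): x_1 ≥ 7 gives C(7,2) = 21; x_2 ≥ 5 gives C(9,2) = 36; x_3 ≥ 7 gives C(7,2) = 21. Together 78.
Add back pairs where two caps are both exceeded: 1 + 0 + 1 = 2.
By inclusion–exclusion the count is 91 − 78 + 2 = 15.

15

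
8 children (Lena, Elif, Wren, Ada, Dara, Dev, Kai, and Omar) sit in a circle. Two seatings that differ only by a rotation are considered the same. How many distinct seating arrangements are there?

5040

Around a circle, 8 distinct people have 8!/8 = (7)! = 5040 rotationally distinct seatings.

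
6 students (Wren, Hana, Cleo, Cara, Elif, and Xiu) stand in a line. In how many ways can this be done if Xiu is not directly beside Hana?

480

There are 6! = 720 arrangements in all. If Xiu and Hana are adjacent, merging them into one block gives 2·(5)! = 240 arrangements.
Complementary counting: 720 − 240 = 480.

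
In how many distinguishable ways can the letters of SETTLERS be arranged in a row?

The 8 letters of SETTLERS have repeats: E appearing twice, S appearing twice, and T appearing twice.
The number of distinct arrangements is 8!/(2!·2!·2!) = 40320/8 = 5040.

5040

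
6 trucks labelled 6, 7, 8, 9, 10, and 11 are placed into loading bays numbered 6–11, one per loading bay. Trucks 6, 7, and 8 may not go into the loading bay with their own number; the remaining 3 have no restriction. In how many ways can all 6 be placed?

Let Aᵢ (for i ∈ {6, 7, 8}) be the placements that put truck i in its forbidden loading bay. Any j of these fix j positions, leaving (6−j)! ways to fill the rest, and there are C(3,j) ways to pick which j.
By inclusion–exclusion, the number of valid placements is Σ_{j=0}^{3} (−1)^j C(3,j)·(6−j)!.
Computing: 720 − 360 + 72 − 6 = 426.

426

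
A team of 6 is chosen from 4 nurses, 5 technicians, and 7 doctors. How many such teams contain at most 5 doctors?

Split by how many doctors are chosen (0 through 5).
Sum: C(7,0)·C(9,6) + C(7,1)·C(9,5) + C(7,2)·C(9,4) + C(7,3)·C(9,3) + C(7,4)·C(9,2) + C(7,5)·C(9,1) = 84 + 882 + 2646 + 2940 + 1260 + 189 = 8001.

8001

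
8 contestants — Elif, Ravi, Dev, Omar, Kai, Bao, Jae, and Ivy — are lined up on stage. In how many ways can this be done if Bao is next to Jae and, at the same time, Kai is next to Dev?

2880

Treat {Bao,Jae} as one block (2 orders) and {Kai,Dev} as another (2 orders).
That leaves 6 units to arrange: 2 × 2 × 6! = 4 × 720 = 2880.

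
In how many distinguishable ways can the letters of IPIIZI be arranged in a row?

30

IPIIZI has 6 letters with I appearing 4 times.
So there are 6! / (4!) = 30 distinguishable arrangements.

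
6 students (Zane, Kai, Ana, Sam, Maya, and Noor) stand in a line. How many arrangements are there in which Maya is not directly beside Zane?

480

Of the 6! = 720 arrangements, those with Maya and Zane adjacent number 2 × 5! = 240 (treat the pair as a block with 2 internal orders).
Complementary counting: 720 − 240 = 480.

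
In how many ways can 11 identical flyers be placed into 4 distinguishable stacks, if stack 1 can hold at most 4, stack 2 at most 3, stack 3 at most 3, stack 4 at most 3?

10

By stars and bars, unrestricted non-negative solutions to x_1+…+x_4 = 11 number C(11+3,3) = 364.
Subtract solutions that violate a single cap (substitute x_i' = x_i − (cap_i+1)): x_1 ≥ 5 gives C(9,3) = 84; x_2 ≥ 4 gives C(10,3) = 120; x_3 ≥ 4 gives C(10,3) = 120; x_4 ≥ 4 gives C(10,3) = 120. Together 444.
Add back pairs where two caps are both exceeded: 10 + 10 + 10 + 20 + 20 + 20 = 90.
By inclusion–exclusion the count is 364 − 444 + 90 = 10.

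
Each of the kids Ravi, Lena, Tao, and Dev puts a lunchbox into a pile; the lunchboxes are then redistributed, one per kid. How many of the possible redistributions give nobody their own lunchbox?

9

Let Aᵢ be the assignments in which kid i gets their own lunchbox. We want the size of the complement of A₁∪…∪A_4.
By inclusion–exclusion this is Σ_{j=0}^{4} (−1)^j C(4,j)·(4−j)!.
Computing: 24 − 24 + 12 − 4 + 1 = 9.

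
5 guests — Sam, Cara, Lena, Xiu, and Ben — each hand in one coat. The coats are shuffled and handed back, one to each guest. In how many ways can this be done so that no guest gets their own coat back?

44

Count assignments avoiding every fixed point. For any j of the 5 guests fixed to their own coat, the other 5−j can be arranged in (5−j)! ways.
By inclusion–exclusion this is Σ_{j=0}^{5} (−1)^j C(5,j)·(5−j)!.
Computing: 120 − 120 + 60 − 20 + 5 − 1 = 44.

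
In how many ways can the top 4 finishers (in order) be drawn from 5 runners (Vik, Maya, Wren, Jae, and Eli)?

This is an ordered selection of 4 from 5: P(5,4).
That gives 5 × 4 × 3 × 2 = 120.

120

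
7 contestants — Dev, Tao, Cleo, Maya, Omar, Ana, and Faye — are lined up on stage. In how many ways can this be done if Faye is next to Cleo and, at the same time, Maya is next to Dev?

Treat {Faye,Cleo} as one block (2 orders) and {Maya,Dev} as another (2 orders).
That leaves 5 units to arrange: 2 × 2 × 5! = 4 × 120 = 480.

480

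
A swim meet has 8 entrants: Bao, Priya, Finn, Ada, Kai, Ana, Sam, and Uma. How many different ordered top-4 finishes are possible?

1680

There are 8 choices for 1st place, 7 for 2nd, and so on down to 5 for position 4.
That gives 8 × 7 × 6 × 5 = 1680.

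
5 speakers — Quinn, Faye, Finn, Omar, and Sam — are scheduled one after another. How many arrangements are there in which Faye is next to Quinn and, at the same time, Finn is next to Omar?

Treat {Faye,Quinn} as one block (2 orders) and {Finn,Omar} as another (2 orders).
That leaves 3 units to arrange: 2 × 2 × 3! = 4 × 6 = 24.

24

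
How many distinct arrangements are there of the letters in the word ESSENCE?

Letter multiplicities in ESSENCE: C×1, E×3, N×1, S×2.
Dividing 7! = 5040 by 3!·2! = 12 for the repeated letters gives 420.

420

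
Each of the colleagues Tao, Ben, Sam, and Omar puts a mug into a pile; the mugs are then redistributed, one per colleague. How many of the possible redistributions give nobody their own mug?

Count assignments avoiding every fixed point. For any j of the 4 colleagues fixed to their own mug, the other 4−j can be arranged in (4−j)! ways.
By inclusion–exclusion this is Σ_{j=0}^{4} (−1)^j C(4,j)·(4−j)!.
Computing: 24 − 24 + 12 − 4 + 1 = 9.

9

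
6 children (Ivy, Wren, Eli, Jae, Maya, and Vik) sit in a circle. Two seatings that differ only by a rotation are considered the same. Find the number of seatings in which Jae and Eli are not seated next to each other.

72

All circular seatings of 6 people number (5)! = 120.
Those with Jae next to Eli: fuse the pair into one unit and seat 5 units around a circle — 2·(4)! = 48.
Subtracting, 120 − 48 = 72.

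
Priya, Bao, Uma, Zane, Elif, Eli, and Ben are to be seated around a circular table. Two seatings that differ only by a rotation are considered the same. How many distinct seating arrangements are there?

720

Fix one person's seat to break rotational symmetry; the remaining 6 people can be arranged in (6)! = 720 ways.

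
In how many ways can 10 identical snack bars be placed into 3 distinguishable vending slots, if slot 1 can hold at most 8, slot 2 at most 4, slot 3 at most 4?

22

Ignoring the caps, the number of non-negative solutions to x_1+…+x_3 = 10 is C(12,2) = 66.
Subtract solutions that violate a single cap (substitute x_i' = x_i − (cap_i+1)): x_1 ≥ 9 gives C(3,2) = 3; x_2 ≥ 5 gives C(7,2) = 21; x_3 ≥ 5 gives C(7,2) = 21. Together 45.
Add back pairs where two caps are both exceeded: 0 + 0 + 1 = 1.
By inclusion–exclusion the count is 66 − 45 + 1 = 22.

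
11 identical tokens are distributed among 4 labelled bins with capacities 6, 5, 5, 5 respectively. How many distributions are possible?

161

By stars and bars, unrestricted non-negative solutions to x_1+…+x_4 = 11 number C(11+3,3) = 364.
Subtract solutions that violate a single cap (substitute x_i' = x_i − (cap_i+1)): x_1 ≥ 7 gives C(7,3) = 35; x_2 ≥ 6 gives C(8,3) = 56; x_3 ≥ 6 gives C(8,3) = 56; x_4 ≥ 6 gives C(8,3) = 56. Together 203.
No two caps can be exceeded simultaneously, so the pair terms are all 0.
By inclusion–exclusion the count is 364 − 203 + 0 = 161.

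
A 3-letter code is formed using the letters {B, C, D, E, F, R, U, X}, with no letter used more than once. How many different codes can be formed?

336

Choose and order 3 of the 8 symbols: the first letter has 8 options, the next 7, then 6.
That product is 8 × 7 × 6 = 336.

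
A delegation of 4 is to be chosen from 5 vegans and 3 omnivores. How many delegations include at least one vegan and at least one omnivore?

With no constraint there are C(8,4) = 70 possible selections.
Selections missing a whole group: no vegans → C(3,4) = 0; no omnivores → C(5,4) = 5.
Both groups omitted at once is impossible, so 70 − 5 = 65.

65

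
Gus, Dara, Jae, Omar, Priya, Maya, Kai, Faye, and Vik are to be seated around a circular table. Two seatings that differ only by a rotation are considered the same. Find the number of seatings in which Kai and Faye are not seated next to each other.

All circular seatings of 9 people number (8)! = 40320.
Seatings with Kai beside Faye: treat them as a block with 2 internal orders, giving 2 × (7)! = 10080.
Subtracting, 40320 − 10080 = 30240.

30240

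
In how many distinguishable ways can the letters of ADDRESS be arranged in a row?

1260

ADDRESS has 7 letters with D appearing twice and S appearing twice.
So there are 7! / (2!·2!) = 1260 distinguishable arrangements.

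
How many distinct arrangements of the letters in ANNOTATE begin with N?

Fix N in the first position and arrange the remaining 7 letters.
Those 7 letters have A appearing twice and T appearing twice, giving (7)!/(2!·2!) = 1260.

1260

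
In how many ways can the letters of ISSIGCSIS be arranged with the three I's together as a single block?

Treat the 3 copies of I as a single block. The multiset to arrange is then {III, C, G, S, S, S, S}, 7 items in all.
That gives (7)!/(4!) = 210 arrangements.

210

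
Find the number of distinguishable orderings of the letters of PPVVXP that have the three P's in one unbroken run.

Treat the 3 copies of P as a single block. The multiset to arrange is then {PPP, V, V, X}, 4 items in all.
That gives (4)!/(2!) = 12 arrangements.

12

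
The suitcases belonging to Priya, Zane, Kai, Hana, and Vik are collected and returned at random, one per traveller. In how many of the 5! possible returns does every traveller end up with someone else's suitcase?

44

Let Aᵢ be the assignments in which traveller i gets their own suitcase. We want the size of the complement of A₁∪…∪A_5.
By inclusion–exclusion this is Σ_{j=0}^{5} (−1)^j C(5,j)·(5−j)!.
Computing: 120 − 120 + 60 − 20 + 5 − 1 = 44.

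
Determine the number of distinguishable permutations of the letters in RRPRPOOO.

560

RRPRPOOO has 8 letters with O appearing 3 times, P appearing twice, and R appearing 3 times.
The number of distinct arrangements is 8!/(3!·3!·2!) = 40320/72 = 560.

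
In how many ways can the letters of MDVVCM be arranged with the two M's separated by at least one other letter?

There are 6!/(2!·2!) = 180 arrangements of MDVVCM in total.
If the two M's are adjacent, glue them into one block, leaving 5 items to arrange: (5)!/(2!) = 60 ways.
Hence 180 − 60 = 120.

120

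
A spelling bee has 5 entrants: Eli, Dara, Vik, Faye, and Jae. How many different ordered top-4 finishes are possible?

120

There are 5 choices for 1st place, 4 for 2nd, and so on down to 2 for position 4.
That gives 5 × 4 × 3 × 2 = 120.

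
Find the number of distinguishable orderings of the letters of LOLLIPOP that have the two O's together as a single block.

Treat the 2 copies of O as a single block. The multiset to arrange is then {OO, I, L, L, L, P, P}, 7 items in all.
That gives (7)!/(3!·2!) = 420 arrangements.

420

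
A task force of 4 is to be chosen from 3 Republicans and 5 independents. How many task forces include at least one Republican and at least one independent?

65

Unrestricted: C(8,4) = 70 ways to pick any 4 of the 8.
Subtract selections that omit an entire group: no Republicans → C(5,4) = 5; no independents → C(3,4) = 0.
Both groups omitted at once is impossible, so 70 − 5 = 65.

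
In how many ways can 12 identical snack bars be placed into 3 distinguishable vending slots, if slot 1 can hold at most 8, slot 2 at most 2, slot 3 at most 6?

Without the upper bounds there are C(14,2) = 91 ways to split 12 among 3 vending slots.
Subtract solutions that violate a single cap (substitute x_i' = x_i − (cap_i+1)): x_1 ≥ 9 gives C(5,2) = 10; x_2 ≥ 3 gives C(11,2) = 55; x_3 ≥ 7 gives C(7,2) = 21. Together 86.
Add back pairs where two caps are both exceeded: 1 + 0 + 6 = 7.
By inclusion–exclusion the count is 91 − 86 + 7 = 12.

12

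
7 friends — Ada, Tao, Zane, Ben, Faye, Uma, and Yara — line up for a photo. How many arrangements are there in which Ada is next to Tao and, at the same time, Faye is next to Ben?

480

Treat {Ada,Tao} as one block (2 orders) and {Faye,Ben} as another (2 orders).
That leaves 5 units to arrange: 2 × 2 × 5! = 4 × 120 = 480.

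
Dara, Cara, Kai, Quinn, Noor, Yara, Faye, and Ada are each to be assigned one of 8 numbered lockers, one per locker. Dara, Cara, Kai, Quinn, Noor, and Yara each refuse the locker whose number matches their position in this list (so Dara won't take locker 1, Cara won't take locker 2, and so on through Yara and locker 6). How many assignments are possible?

18806

Let Aᵢ (for 1 ≤ i ≤ 6) be the placements that put person i in their forbidden locker. Any j of these fix j positions, leaving (8−j)! ways to fill the rest, and there are C(6,j) ways to pick which j.
By inclusion–exclusion, the number of valid placements is Σ_{j=0}^{6} (−1)^j C(6,j)·(8−j)!.
Computing: 40320 − 30240 + 10800 − 2400 + 360 − 36 + 2 = 18806.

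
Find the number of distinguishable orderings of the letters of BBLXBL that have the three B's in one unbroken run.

Treat the 3 copies of B as a single block. The multiset to arrange is then {BBB, L, L, X}, 4 items in all.
That gives (4)!/(2!) = 12 arrangements.

12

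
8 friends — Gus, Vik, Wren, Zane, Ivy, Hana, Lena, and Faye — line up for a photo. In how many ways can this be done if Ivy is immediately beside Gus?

Glue Ivy and Gus into one block (2 internal orders), leaving 7 units to arrange in a row.
So the count is 2·(7)! = 10080.

10080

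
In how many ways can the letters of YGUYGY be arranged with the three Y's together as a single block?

12

Treat the 3 copies of Y as a single block. The multiset to arrange is then {YYY, G, G, U}, 4 items in all.
That gives (4)!/(2!) = 12 arrangements.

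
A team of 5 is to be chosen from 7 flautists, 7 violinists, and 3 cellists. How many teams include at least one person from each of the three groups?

With no constraint there are C(17,5) = 6188 possible selections.
Selections missing a whole group: no flautists → C(10,5) = 252; no violinists → C(10,5) = 252; no cellists → C(14,5) = 2002.
Add back selections omitting two groups (i.e. drawn from a single group): C(7,5) + C(7,5) + C(3,5) = 42.
By inclusion–exclusion: 6188 − 2506 + 42 = 3724.

3724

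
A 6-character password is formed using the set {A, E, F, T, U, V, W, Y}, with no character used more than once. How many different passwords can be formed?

Choose and order 6 of the 8 symbols: the first character has 8 options, the next 7, and so on down to 3.
That product is 8 × 7 × 6 × 5 × 4 × 3 = 20160.

20160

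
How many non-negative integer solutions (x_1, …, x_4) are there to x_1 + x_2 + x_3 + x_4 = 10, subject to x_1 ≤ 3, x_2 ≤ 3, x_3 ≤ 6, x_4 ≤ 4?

Without the upper bounds there are C(13,3) = 286 ways to split 10 among 4 variables.
Subtract solutions that violate a single cap (substitute x_i' = x_i − (cap_i+1)): x_1 ≥ 4 gives C(9,3) = 84; x_2 ≥ 4 gives C(9,3) = 84; x_3 ≥ 7 gives C(6,3) = 20; x_4 ≥ 5 gives C(8,3) = 56. Together 244.
Add back pairs where two caps are both exceeded: 10 + 0 + 4 + 0 + 4 + 0 = 18.
By inclusion–exclusion the count is 286 − 244 + 18 = 60.

60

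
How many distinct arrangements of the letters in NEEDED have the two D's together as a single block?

Treat the 2 copies of D as a single block. The multiset to arrange is then {DD, E, E, E, N}, 5 items in all.
That gives (5)!/(3!) = 20 arrangements.

20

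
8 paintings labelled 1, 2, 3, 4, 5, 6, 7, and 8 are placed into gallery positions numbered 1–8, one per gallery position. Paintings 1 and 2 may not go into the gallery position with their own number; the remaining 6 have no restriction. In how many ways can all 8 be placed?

30960

Let Aᵢ (for i ∈ {1, 2}) be the placements that put painting i in its forbidden gallery position. Any j of these fix j positions, leaving (8−j)! ways to fill the rest, and there are C(2,j) ways to pick which j.
By inclusion–exclusion, the number of valid placements is Σ_{j=0}^{2} (−1)^j C(2,j)·(8−j)!.
Computing: 40320 − 10080 + 720 = 30960.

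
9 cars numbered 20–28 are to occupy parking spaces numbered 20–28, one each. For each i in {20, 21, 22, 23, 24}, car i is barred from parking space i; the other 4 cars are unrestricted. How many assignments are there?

205056

Let Aᵢ (for 20 ≤ i ≤ 24) be the placements that put car i in its forbidden parking space. Any j of these fix j positions, leaving (9−j)! ways to fill the rest, and there are C(5,j) ways to pick which j.
By inclusion–exclusion, the number of valid placements is Σ_{j=0}^{5} (−1)^j C(5,j)·(9−j)!.
Computing: 362880 − 201600 + 50400 − 7200 + 600 − 24 = 205056.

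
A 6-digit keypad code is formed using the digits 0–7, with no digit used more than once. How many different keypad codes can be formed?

This is a permutation of 6 out of 8: P(8,6) = 8!/2!.
That product is 8 × 7 × 6 × 5 × 4 × 3 = 20160.

20160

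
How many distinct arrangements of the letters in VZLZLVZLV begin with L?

560

With the first slot taken by L, it remains to arrange the other 8 letters (VZZLVZLV).
Those 8 letters have L appearing twice, V appearing 3 times, and Z appearing 3 times, giving (8)!/(3!·3!·2!) = 560.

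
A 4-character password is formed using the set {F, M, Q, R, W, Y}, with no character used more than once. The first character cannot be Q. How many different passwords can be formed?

The first character has 6−1 = 5 choices (anything except Q).
The remaining 3 characters are filled from the other 5 symbols without repetition: 5 × 4 × 3 = 60.
Total: 5 × 60 = 300.

300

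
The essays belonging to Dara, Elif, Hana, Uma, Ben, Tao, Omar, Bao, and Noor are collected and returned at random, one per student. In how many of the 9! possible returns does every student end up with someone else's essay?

Count assignments avoiding every fixed point. For any j of the 9 students fixed to their own essay, the other 9−j can be arranged in (9−j)! ways.
By inclusion–exclusion this is Σ_{j=0}^{9} (−1)^j C(9,j)·(9−j)!.
Computing: 362880 − 362880 + 181440 − 60480 + 15120 − 3024 + 504 − 72 + 9 − 1 = 133496.

133496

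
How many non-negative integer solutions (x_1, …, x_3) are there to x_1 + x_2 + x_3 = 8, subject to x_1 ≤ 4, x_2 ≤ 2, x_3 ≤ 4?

6

Without the upper bounds there are C(10,2) = 45 ways to split 8 among 3 variables.
Subtract solutions that violate a single cap (substitute x_i' = x_i − (cap_i+1)): x_1 ≥ 5 gives C(5,2) = 10; x_2 ≥ 3 gives C(7,2) = 21; x_3 ≥ 5 gives C(5,2) = 10. Together 41.
Add back pairs where two caps are both exceeded: 1 + 0 + 1 = 2.
By inclusion–exclusion the count is 45 − 41 + 2 = 6.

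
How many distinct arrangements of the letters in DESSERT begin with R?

180

With the first slot taken by R, it remains to arrange the other 6 letters (DESSET).
Those 6 letters have E appearing twice and S appearing twice, giving (6)!/(2!·2!) = 180.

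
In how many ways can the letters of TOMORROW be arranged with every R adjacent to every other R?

Treat the 2 copies of R as a single block. The multiset to arrange is then {RR, M, O, O, O, T, W}, 7 items in all.
That gives (7)!/(3!) = 840 arrangements.

840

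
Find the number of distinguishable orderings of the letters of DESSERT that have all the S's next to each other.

Treat the 2 copies of S as a single block. The multiset to arrange is then {SS, D, E, E, R, T}, 6 items in all.
That gives (6)!/(2!) = 360 arrangements.

360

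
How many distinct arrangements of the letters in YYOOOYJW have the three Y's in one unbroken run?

Treat the 3 copies of Y as a single block. The multiset to arrange is then {YYY, J, O, O, O, W}, 6 items in all.
That gives (6)!/(3!) = 120 arrangements.

120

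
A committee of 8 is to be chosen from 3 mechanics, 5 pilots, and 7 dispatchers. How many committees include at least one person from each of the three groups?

5894

Unrestricted: C(15,8) = 6435 ways to pick any 8 of the 15.
Selections missing a whole group: no mechanics → C(12,8) = 495; no pilots → C(10,8) = 45; no dispatchers → C(8,8) = 1.
Add back selections omitting two groups (i.e. drawn from a single group): C(3,8) + C(5,8) + C(7,8) = 0.
By inclusion–exclusion: 6435 − 541 + 0 = 5894.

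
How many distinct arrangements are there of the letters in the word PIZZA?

PIZZA has 5 letters with Z appearing twice.
Dividing 5! = 120 by 2! = 2 for the repeated letters gives 60.

60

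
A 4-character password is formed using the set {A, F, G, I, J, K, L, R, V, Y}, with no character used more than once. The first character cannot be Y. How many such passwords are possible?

4536

The first character has 10−1 = 9 choices (anything except Y).
The remaining 3 characters are filled from the other 9 symbols without repetition: 9 × 8 × 7 = 504.
Total: 9 × 504 = 4536.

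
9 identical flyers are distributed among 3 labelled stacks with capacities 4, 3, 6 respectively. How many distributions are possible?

14

Ignoring the caps, the number of non-negative solutions to x_1+…+x_3 = 9 is C(11,2) = 55.
Subtract solutions that violate a single cap (substitute x_i' = x_i − (cap_i+1)): x_1 ≥ 5 gives C(6,2) = 15; x_2 ≥ 4 gives C(7,2) = 21; x_3 ≥ 7 gives C(4,2) = 6. Together 42.
Add back pairs where two caps are both exceeded: 1 + 0 + 0 = 1.
By inclusion–exclusion the count is 55 − 42 + 1 = 14.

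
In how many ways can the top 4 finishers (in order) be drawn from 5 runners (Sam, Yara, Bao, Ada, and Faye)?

There are 5 choices for 1st place, 4 for 2nd, and so on down to 2 for position 4.
That gives 5 × 4 × 3 × 2 = 120.

120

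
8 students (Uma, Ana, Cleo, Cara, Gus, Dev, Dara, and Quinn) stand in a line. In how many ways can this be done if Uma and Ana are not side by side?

Of the 8! = 40320 arrangements, those with Uma and Ana adjacent number 2 × 7! = 10080 (treat the pair as a block with 2 internal orders).
Complementary counting: 40320 − 10080 = 30240.

30240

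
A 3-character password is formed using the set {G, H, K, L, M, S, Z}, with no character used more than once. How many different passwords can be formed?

210

This is a permutation of 3 out of 7: P(7,3) = 7!/4!.
7 × 6 × 5 = 210.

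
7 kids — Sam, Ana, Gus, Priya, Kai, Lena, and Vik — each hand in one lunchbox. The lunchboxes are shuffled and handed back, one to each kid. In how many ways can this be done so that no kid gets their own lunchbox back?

1854

This is the derangement count D_7: permutations of 7 items with no fixed point.
By inclusion–exclusion this is Σ_{j=0}^{7} (−1)^j C(7,j)·(7−j)!.
Computing: 5040 − 5040 + 2520 − 840 + 210 − 42 + 7 − 1 = 1854.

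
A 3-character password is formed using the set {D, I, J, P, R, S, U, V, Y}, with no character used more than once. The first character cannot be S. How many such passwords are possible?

448

The first character has 9−1 = 8 choices (anything except S).
The remaining 2 characters are filled from the other 8 symbols without repetition: 8 × 7 = 56.
Total: 8 × 56 = 448.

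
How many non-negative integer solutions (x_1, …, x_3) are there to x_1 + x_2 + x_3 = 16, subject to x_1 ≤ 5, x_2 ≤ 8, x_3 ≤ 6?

Ignoring the caps, the number of non-negative solutions to x_1+…+x_3 = 16 is C(18,2) = 153.
Subtract solutions that violate a single cap (substitute x_i' = x_i − (cap_i+1)): x_1 ≥ 6 gives C(12,2) = 66; x_2 ≥ 9 gives C(9,2) = 36; x_3 ≥ 7 gives C(11,2) = 55. Together 157.
Add back pairs where two caps are both exceeded: 3 + 10 + 1 = 14.
By inclusion–exclusion the count is 153 − 157 + 14 = 10.

10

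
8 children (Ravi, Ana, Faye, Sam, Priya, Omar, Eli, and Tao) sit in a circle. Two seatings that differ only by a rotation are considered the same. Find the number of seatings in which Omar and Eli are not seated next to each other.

3600

All circular seatings of 8 people number (7)! = 5040.
Those with Omar next to Eli: fuse the pair into one unit and seat 7 units around a circle — 2·(6)! = 1440.
Subtracting, 5040 − 1440 = 3600.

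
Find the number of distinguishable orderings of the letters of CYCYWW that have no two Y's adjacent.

Total arrangements of CYCYWW: 6!/(2!·2!·2!) = 90.
Arrangements with the Y's together: treat YY as one letter, giving (5)!/(2!·2!) = 30.
Hence 90 − 30 = 60.

60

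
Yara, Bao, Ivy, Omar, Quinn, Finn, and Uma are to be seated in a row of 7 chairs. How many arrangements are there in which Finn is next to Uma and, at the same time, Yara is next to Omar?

Treat {Finn,Uma} as one block (2 orders) and {Yara,Omar} as another (2 orders).
That leaves 5 units to arrange: 2 × 2 × 5! = 4 × 120 = 480.

480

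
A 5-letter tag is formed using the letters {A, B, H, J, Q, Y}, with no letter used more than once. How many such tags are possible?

With no repetition, fill the 5 letters in order: 6 choices, then 5, down to 2.
6 × 5 × 4 × 3 × 2 = 720.

720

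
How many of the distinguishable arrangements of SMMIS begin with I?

6

With the first slot taken by I, it remains to arrange the other 4 letters (SMMS).
Those 4 letters have M appearing twice and S appearing twice, giving (4)!/(2!·2!) = 6.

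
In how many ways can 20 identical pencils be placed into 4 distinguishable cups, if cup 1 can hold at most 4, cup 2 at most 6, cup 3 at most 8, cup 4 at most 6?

Ignoring the caps, the number of non-negative solutions to x_1+…+x_4 = 20 is C(23,3) = 1771.
Subtract solutions that violate a single cap (substitute x_i' = x_i − (cap_i+1)): x_1 ≥ 5 gives C(18,3) = 816; x_2 ≥ 7 gives C(16,3) = 560; x_3 ≥ 9 gives C(14,3) = 364; x_4 ≥ 7 gives C(16,3) = 560. Together 2300.
Add back pairs where two caps are both exceeded: 165 + 84 + 165 + 35 + 84 + 35 = 568.
Subtract triples: 0 + 4 + 0 + 0 = 4.
By inclusion–exclusion the count is 1771 − 2300 + 568 − 4 = 35.

35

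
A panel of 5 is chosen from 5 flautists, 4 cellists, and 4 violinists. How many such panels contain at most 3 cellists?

Split by how many cellists are chosen (0 through 3).
Sum: C(4,0)·C(9,5) + C(4,1)·C(9,4) + C(4,2)·C(9,3) + C(4,3)·C(9,2) = 126 + 504 + 504 + 144 = 1278.

1278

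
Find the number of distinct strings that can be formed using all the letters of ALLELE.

ALLELE has 6 letters with E appearing twice and L appearing 3 times.
Dividing 6! = 720 by 3!·2! = 12 for the repeated letters gives 60.

60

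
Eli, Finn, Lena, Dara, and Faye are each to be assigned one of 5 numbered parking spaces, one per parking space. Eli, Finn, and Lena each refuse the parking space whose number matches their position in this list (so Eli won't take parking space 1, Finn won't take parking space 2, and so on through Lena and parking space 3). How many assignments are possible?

Let Aᵢ (for i ∈ {1, 2, 3}) be the placements that put person i in their forbidden parking space. Any j of these fix j positions, leaving (5−j)! ways to fill the rest, and there are C(3,j) ways to pick which j.
By inclusion–exclusion, the number of valid placements is Σ_{j=0}^{3} (−1)^j C(3,j)·(5−j)!.
Computing: 120 − 72 + 18 − 2 = 64.

64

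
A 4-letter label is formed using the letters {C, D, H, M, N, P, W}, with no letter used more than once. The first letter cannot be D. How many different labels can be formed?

The first letter has 7−1 = 6 choices (anything except D).
The remaining 3 letters are filled from the other 6 symbols without repetition: 6 × 5 × 4 = 120.
Total: 6 × 120 = 720.

720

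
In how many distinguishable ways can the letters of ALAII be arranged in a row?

Letter multiplicities in ALAII: A×2, I×2, L×1.
Dividing 5! = 120 by 2!·2! = 4 for the repeated letters gives 30.

30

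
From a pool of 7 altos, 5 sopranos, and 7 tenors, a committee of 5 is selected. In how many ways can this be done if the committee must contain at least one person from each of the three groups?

Total 5-person selections from all 19: C(19,5) = 11628.
Selections missing a whole group: no altos → C(12,5) = 792; no sopranos → C(14,5) = 2002; no tenors → C(12,5) = 792.
Add back selections omitting two groups (i.e. drawn from a single group): C(7,5) + C(5,5) + C(7,5) = 43.
By inclusion–exclusion: 11628 − 3586 + 43 = 8085.

8085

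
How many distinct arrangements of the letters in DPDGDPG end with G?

With the last slot taken by G, it remains to arrange the other 6 letters (DPDDPG).
Those 6 letters have D appearing 3 times and P appearing twice, giving (6)!/(3!·2!) = 60.

60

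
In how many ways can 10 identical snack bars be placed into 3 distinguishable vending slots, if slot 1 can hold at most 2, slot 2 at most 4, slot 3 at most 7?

9

Ignoring the caps, the number of non-negative solutions to x_1+…+x_3 = 10 is C(12,2) = 66.
Subtract solutions that violate a single cap (substitute x_i' = x_i − (cap_i+1)): x_1 ≥ 3 gives C(9,2) = 36; x_2 ≥ 5 gives C(7,2) = 21; x_3 ≥ 8 gives C(4,2) = 6. Together 63.
Add back pairs where two caps are both exceeded: 6 + 0 + 0 = 6.
By inclusion–exclusion the count is 66 − 63 + 6 = 9.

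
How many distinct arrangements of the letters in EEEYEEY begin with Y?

With the first slot taken by Y, it remains to arrange the other 6 letters (EEEEEY).
Those 6 letters have E appearing 5 times, giving (6)!/(5!) = 6.

6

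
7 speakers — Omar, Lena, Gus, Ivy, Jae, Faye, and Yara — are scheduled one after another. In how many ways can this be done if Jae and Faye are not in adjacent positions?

Of the 7! = 5040 arrangements, those with Jae and Faye adjacent number 2 × 6! = 1440 (treat the pair as a block with 2 internal orders).
So 5040 − 1440 = 3600 arrangements keep them apart.

3600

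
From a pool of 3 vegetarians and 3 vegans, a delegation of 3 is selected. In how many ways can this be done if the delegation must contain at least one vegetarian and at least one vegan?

With no constraint there are C(6,3) = 20 possible selections.
Selections missing a whole group: no vegetarians → C(3,3) = 1; no vegans → C(3,3) = 1.
Both groups omitted at once is impossible, so 20 − 2 = 18.

18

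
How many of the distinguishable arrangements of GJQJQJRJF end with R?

840

Fix R in the last position and arrange the remaining 8 letters.
Those 8 letters have J appearing 4 times and Q appearing twice, giving (8)!/(4!·2!) = 840.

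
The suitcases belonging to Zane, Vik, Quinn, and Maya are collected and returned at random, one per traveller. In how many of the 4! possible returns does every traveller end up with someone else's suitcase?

9

This is the derangement count D_4: permutations of 4 items with no fixed point.
By inclusion–exclusion this is Σ_{j=0}^{4} (−1)^j C(4,j)·(4−j)!.
Computing: 24 − 24 + 12 − 4 + 1 = 9.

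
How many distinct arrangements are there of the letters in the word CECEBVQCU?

CECEBVQCU has 9 letters with C appearing 3 times and E appearing twice.
The number of distinct arrangements is 9!/(3!·2!) = 362880/12 = 30240.

30240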